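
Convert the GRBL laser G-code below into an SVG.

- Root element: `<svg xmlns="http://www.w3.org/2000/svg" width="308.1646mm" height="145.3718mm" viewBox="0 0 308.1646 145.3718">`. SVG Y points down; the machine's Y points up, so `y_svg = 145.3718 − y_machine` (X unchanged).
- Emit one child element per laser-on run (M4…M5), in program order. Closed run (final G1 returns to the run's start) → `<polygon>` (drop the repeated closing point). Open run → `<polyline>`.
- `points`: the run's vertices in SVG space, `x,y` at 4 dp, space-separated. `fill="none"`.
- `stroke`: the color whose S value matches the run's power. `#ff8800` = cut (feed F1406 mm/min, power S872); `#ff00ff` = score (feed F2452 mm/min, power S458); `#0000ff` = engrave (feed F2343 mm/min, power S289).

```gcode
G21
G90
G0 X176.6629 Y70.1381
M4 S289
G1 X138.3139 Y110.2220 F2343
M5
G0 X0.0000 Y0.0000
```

<svg xmlns="http://www.w3.org/2000/svg" width="308.1646mm" height="145.3718mm" viewBox="0 0 308.1646 145.3718">
  <polyline points="176.6629,75.2337 138.3139,35.1498" fill="none" stroke="#0000ff"/>
</svg>

Each laser-on run becomes one SVG element. Flip Y back into SVG space with y_svg = 145.3718 − y_machine. Every run uses S289, so all elements get stroke `#0000ff` (engrave).

Run 1: The run is open, so emit a `<polyline>` with points (Y-flipped): 176.6629,75.2337 138.3139,35.1498.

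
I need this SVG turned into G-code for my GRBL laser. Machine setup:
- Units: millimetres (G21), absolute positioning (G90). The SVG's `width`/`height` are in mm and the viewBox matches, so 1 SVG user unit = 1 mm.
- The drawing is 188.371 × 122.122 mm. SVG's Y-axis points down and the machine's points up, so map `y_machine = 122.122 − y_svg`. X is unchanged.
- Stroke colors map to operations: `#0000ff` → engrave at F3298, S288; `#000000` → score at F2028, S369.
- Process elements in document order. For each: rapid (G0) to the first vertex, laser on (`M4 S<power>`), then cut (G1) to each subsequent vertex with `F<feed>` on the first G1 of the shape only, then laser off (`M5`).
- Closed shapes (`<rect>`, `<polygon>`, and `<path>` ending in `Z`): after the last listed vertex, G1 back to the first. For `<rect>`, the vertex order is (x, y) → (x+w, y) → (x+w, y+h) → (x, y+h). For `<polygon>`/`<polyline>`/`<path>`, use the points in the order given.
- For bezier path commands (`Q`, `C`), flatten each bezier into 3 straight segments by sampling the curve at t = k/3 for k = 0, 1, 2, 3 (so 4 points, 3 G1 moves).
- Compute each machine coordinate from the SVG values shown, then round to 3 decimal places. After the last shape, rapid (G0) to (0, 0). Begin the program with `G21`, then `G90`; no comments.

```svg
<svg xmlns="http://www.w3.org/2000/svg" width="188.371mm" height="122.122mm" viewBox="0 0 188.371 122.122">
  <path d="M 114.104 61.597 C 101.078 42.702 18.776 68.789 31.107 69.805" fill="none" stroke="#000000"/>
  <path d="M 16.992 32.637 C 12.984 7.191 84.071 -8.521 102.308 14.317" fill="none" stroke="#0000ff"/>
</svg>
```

1 u = 1 mm; y_m = 122.122 − y.

[1] `<path>` cubic bezier, #000000→score S369 F2028: (114.104,60.525) → (84.057,67.021) → (44.250,59.095) → (31.107,52.317)

[2] `<path>` cubic bezier, #0000ff→engrave S288 F3298: (16.992,89.485) → (33.277,110.619) → (71.193,118.860) → (102.308,107.805)

G21
G90
G0 X114.104 Y60.525
M4 S369
G1 X84.057 Y67.021 F2028
G1 X44.250 Y59.095
G1 X31.107 Y52.317
M5
G0 X16.992 Y89.485
M4 S288
G1 X33.277 Y110.619 F3298
G1 X71.193 Y118.860
G1 X102.308 Y107.805
M5
G0 X0.000 Y0.000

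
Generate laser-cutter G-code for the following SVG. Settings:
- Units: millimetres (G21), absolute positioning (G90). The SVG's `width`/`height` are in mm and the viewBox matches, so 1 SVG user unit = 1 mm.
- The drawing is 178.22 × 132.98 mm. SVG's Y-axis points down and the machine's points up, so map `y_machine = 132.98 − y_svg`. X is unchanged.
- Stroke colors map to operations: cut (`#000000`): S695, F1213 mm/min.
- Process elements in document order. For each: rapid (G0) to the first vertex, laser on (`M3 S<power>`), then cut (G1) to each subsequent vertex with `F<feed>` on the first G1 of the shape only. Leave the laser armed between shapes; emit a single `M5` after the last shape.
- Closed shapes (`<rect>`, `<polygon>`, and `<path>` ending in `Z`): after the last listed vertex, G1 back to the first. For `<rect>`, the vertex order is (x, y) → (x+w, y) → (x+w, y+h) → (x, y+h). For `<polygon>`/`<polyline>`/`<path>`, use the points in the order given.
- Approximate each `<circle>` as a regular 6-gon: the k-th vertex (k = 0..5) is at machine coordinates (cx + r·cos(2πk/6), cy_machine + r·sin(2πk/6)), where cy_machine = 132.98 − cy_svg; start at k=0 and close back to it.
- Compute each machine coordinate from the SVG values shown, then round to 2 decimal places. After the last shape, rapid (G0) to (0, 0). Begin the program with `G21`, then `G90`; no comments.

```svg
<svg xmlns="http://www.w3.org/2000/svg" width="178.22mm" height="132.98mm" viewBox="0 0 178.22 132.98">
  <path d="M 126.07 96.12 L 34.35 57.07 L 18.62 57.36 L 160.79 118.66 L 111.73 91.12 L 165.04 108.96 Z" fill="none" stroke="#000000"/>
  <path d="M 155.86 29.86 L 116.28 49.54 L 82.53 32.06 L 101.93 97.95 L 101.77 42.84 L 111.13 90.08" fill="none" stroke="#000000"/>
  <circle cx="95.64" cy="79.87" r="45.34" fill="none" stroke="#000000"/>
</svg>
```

Since the viewBox matches the mm dimensions, user units are millimetres directly. The only transform is the Y-flip y_m = 132.98 − y_svg.

Shape 1 is a closed polygon drawn with `<path>`. Its stroke #000000 means cut at S695, F1213. After flipping Y the toolpath is (126.07,36.86) → (34.35,75.91) → (18.62,75.62) → (160.79,14.32) → (111.73,41.86) → (165.04,24.02) → (126.07,36.86), returning to the start.

Shape 2 is a open polyline drawn with `<path>`. Its stroke #000000 means cut at S695, F1213. After flipping Y the toolpath is (155.86,103.12) → (116.28,83.44) → (82.53,100.92) → (101.93,35.03) → (101.77,90.14) → (111.13,42.90).

Shape 3 is a circle drawn with `<circle>`. Its stroke #000000 means cut at S695, F1213. After flipping Y the toolpath is (140.98,53.11) → (118.31,92.38) → (72.97,92.38) → (50.30,53.11) → (72.97,13.84) → (118.31,13.84) → (140.98,53.11), returning to the start.

G21
G90
G0 X126.07 Y36.86
M3 S695
G1 X34.35 Y75.91 F1213
G1 X18.62 Y75.62
G1 X160.79 Y14.32
G1 X111.73 Y41.86
G1 X165.04 Y24.02
G1 X126.07 Y36.86
G0 X155.86 Y103.12
M3 S695
G1 X116.28 Y83.44 F1213
G1 X82.53 Y100.92
G1 X101.93 Y35.03
G1 X101.77 Y90.14
G1 X111.13 Y42.90
G0 X140.98 Y53.11
M3 S695
G1 X118.31 Y92.38 F1213
G1 X72.97 Y92.38
G1 X50.30 Y53.11
G1 X72.97 Y13.84
G1 X118.31 Y13.84
G1 X140.98 Y53.11
M5
G0 X0.00 Y0.00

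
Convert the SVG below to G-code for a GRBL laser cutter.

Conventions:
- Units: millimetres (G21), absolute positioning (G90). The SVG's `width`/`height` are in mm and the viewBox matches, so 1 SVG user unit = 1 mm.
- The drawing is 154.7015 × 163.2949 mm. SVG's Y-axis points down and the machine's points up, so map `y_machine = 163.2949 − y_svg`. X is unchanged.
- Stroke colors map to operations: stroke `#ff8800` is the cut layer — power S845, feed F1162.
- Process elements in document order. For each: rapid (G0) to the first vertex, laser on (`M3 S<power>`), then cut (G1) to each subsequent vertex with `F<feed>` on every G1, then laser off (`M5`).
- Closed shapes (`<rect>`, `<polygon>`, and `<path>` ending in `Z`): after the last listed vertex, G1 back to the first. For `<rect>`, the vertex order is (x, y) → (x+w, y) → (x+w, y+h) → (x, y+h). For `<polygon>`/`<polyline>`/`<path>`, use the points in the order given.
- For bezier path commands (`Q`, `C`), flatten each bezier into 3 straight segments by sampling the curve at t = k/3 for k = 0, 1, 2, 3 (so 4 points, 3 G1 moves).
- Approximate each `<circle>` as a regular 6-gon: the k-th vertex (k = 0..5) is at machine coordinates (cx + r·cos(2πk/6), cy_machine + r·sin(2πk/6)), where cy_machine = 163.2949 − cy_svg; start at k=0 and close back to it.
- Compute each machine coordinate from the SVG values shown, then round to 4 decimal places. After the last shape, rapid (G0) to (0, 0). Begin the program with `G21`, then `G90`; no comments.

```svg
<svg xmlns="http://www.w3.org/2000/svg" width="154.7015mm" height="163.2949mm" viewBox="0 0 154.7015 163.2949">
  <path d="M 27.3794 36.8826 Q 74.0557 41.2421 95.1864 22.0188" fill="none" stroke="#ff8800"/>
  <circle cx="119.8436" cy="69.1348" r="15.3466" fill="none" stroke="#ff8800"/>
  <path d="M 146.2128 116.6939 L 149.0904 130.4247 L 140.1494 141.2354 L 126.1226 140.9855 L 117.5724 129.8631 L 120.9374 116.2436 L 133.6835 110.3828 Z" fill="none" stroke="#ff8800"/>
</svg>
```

G21
G90
G0 X27.3794 Y126.4123
M3 S845
G1 X55.6585 Y126.1263 F1162
G1 X78.2609 Y131.0809 F1162
G1 X95.1864 Y141.2761 F1162
M5
G0 X135.1902 Y94.1601
M3 S845
G1 X127.5169 Y107.4506 F1162
G1 X112.1703 Y107.4506 F1162
G1 X104.4970 Y94.1601 F1162
G1 X112.1703 Y80.8696 F1162
G1 X127.5169 Y80.8696 F1162
G1 X135.1902 Y94.1601 F1162
M5
G0 X146.2128 Y46.6010
M3 S845
G1 X149.0904 Y32.8702 F1162
G1 X140.1494 Y22.0595 F1162
G1 X126.1226 Y22.3094 F1162
G1 X117.5724 Y33.4318 F1162
G1 X120.9374 Y47.0513 F1162
G1 X133.6835 Y52.9121 F1162
G1 X146.2128 Y46.6010 F1162
M5
G0 X0.0000 Y0.0000

1 u = 1 mm; y_m = 163.2949 − y.

[1] `<path>` quadratic bezier, #ff8800→cut S845 F1162: (27.3794,126.4123) → (55.6585,126.1263) → (78.2609,131.0809) → (95.1864,141.2761)

[2] `<circle>` circle, #ff8800→cut S845 F1162: (135.1902,94.1601) → (127.5169,107.4506) → (112.1703,107.4506) → (104.4970,94.1601) → (112.1703,80.8696) → (127.5169,80.8696) → (135.1902,94.1601) (closed)

[3] `<path>` regular polygon, #ff8800→cut S845 F1162: (146.2128,46.6010) → (149.0904,32.8702) → (140.1494,22.0595) → (126.1226,22.3094) → (117.5724,33.4318) → (120.9374,47.0513) → (133.6835,52.9121) → (146.2128,46.6010) (closed)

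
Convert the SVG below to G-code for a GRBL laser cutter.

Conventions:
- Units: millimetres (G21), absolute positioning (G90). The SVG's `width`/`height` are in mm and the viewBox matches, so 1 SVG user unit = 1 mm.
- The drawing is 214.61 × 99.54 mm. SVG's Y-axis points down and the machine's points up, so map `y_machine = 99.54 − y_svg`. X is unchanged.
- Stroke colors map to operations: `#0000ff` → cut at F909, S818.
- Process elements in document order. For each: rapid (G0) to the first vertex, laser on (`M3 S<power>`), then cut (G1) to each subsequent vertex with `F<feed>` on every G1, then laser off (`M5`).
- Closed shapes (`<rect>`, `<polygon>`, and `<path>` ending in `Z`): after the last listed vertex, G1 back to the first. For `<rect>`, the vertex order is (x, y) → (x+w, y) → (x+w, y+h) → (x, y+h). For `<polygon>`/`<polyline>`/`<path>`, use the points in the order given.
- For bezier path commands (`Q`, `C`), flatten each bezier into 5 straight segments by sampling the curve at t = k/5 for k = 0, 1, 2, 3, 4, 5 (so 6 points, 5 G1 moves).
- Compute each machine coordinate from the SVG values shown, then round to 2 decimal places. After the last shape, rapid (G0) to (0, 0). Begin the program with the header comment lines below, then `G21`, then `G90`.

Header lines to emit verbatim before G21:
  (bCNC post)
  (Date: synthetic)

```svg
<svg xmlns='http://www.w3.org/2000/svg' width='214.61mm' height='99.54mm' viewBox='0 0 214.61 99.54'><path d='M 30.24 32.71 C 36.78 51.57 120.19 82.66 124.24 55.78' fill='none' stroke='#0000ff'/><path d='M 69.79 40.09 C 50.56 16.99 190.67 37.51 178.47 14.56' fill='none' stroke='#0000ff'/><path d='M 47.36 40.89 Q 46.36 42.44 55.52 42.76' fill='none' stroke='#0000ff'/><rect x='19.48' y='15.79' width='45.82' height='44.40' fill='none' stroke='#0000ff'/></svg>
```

1 u = 1 mm; y_m = 99.54 − y.

[1] `<path>` cubic bezier, #0000ff→cut S818 F909: (30.24,66.83) → (42.14,54.61) → (64.99,42.82) → (91.29,34.84) → (113.54,34.03) → (124.24,43.76)

[2] `<path>` cubic bezier, #0000ff→cut S818 F909: (69.79,59.45) → (74.88,68.77) → (103.25,71.81) → (139.95,72.73) → (170.01,75.73) → (178.47,84.98)

[3] `<path>` quadratic bezier, #0000ff→cut S818 F909: (47.36,58.65) → (47.37,58.08) → (48.19,57.61) → (49.82,57.23) → (52.26,56.96) → (55.52,56.78)

[4] `<rect>` rectangle, #0000ff→cut S818 F909: (19.48,83.75) → (65.30,83.75) → (65.30,39.35) → (19.48,39.35) → (19.48,83.75) (closed)

(bCNC post)
(Date: synthetic)
G21
G90
G0 X30.24 Y66.83
M3 S818
G1 X42.14 Y54.61 F909
G1 X64.99 Y42.82 F909
G1 X91.29 Y34.84 F909
G1 X113.54 Y34.03 F909
G1 X124.24 Y43.76 F909
M5
G0 X69.79 Y59.45
M3 S818
G1 X74.88 Y68.77 F909
G1 X103.25 Y71.81 F909
G1 X139.95 Y72.73 F909
G1 X170.01 Y75.73 F909
G1 X178.47 Y84.98 F909
M5
G0 X47.36 Y58.65
M3 S818
G1 X47.37 Y58.08 F909
G1 X48.19 Y57.61 F909
G1 X49.82 Y57.23 F909
G1 X52.26 Y56.96 F909
G1 X55.52 Y56.78 F909
M5
G0 X19.48 Y83.75
M3 S818
G1 X65.30 Y83.75 F909
G1 X65.30 Y39.35 F909
G1 X19.48 Y39.35 F909
G1 X19.48 Y83.75 F909
M5
G0 X0.00 Y0.00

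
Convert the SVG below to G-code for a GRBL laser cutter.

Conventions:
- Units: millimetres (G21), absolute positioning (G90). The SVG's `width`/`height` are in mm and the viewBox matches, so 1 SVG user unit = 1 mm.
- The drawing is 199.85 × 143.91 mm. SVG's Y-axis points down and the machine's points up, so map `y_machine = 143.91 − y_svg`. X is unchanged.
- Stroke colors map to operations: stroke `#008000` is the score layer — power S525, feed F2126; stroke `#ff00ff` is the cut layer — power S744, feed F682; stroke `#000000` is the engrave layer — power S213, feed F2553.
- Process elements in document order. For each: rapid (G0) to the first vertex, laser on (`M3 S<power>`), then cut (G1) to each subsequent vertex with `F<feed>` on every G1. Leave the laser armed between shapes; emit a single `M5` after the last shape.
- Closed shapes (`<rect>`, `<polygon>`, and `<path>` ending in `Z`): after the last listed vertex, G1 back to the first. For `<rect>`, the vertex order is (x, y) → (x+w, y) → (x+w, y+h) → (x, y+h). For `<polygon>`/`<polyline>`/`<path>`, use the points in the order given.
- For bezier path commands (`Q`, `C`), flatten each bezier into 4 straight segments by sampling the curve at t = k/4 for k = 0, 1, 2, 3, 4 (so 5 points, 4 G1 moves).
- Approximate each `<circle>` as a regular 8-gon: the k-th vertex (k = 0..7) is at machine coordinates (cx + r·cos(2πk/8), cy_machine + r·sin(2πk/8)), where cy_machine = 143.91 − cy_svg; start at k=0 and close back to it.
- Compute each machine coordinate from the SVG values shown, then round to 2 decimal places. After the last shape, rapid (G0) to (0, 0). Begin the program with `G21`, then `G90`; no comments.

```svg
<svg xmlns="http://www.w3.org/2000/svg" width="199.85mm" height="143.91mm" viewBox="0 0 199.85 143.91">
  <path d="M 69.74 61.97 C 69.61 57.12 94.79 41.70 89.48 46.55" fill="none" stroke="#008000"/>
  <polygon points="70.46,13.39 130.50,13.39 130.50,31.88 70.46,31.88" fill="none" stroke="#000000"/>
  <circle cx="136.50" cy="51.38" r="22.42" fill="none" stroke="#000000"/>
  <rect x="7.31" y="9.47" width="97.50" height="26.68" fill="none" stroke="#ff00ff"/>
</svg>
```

1 u = 1 mm; y_m = 143.91 − y.

[1] `<path>` cubic bezier, #008000→score S525 F2126: (69.74,81.94) → (73.52,87.08) → (81.55,93.29) → (88.62,97.68) → (89.48,97.36)

[2] `<polygon>` rectangle, #000000→engrave S213 F2553: (70.46,130.52) → (130.50,130.52) → (130.50,112.03) → (70.46,112.03) → (70.46,130.52) (closed)

[3] `<circle>` circle, #000000→engrave S213 F2553: (158.92,92.53) → (152.35,108.38) → (136.50,114.95) → (120.65,108.38) → (114.08,92.53) → (120.65,76.68) → (136.50,70.11) → (152.35,76.68) → (158.92,92.53) (closed)

[4] `<rect>` rectangle, #ff00ff→cut S744 F682: (7.31,134.44) → (104.81,134.44) → (104.81,107.76) → (7.31,107.76) → (7.31,134.44) (closed)

G21
G90
G0 X69.74 Y81.94
M3 S525
G1 X73.52 Y87.08 F2126
G1 X81.55 Y93.29 F2126
G1 X88.62 Y97.68 F2126
G1 X89.48 Y97.36 F2126
G0 X70.46 Y130.52
M3 S213
G1 X130.50 Y130.52 F2553
G1 X130.50 Y112.03 F2553
G1 X70.46 Y112.03 F2553
G1 X70.46 Y130.52 F2553
G0 X158.92 Y92.53
M3 S213
G1 X152.35 Y108.38 F2553
G1 X136.50 Y114.95 F2553
G1 X120.65 Y108.38 F2553
G1 X114.08 Y92.53 F2553
G1 X120.65 Y76.68 F2553
G1 X136.50 Y70.11 F2553
G1 X152.35 Y76.68 F2553
G1 X158.92 Y92.53 F2553
G0 X7.31 Y134.44
M3 S744
G1 X104.81 Y134.44 F682
G1 X104.81 Y107.76 F682
G1 X7.31 Y107.76 F682
G1 X7.31 Y134.44 F682
M5
G0 X0.00 Y0.00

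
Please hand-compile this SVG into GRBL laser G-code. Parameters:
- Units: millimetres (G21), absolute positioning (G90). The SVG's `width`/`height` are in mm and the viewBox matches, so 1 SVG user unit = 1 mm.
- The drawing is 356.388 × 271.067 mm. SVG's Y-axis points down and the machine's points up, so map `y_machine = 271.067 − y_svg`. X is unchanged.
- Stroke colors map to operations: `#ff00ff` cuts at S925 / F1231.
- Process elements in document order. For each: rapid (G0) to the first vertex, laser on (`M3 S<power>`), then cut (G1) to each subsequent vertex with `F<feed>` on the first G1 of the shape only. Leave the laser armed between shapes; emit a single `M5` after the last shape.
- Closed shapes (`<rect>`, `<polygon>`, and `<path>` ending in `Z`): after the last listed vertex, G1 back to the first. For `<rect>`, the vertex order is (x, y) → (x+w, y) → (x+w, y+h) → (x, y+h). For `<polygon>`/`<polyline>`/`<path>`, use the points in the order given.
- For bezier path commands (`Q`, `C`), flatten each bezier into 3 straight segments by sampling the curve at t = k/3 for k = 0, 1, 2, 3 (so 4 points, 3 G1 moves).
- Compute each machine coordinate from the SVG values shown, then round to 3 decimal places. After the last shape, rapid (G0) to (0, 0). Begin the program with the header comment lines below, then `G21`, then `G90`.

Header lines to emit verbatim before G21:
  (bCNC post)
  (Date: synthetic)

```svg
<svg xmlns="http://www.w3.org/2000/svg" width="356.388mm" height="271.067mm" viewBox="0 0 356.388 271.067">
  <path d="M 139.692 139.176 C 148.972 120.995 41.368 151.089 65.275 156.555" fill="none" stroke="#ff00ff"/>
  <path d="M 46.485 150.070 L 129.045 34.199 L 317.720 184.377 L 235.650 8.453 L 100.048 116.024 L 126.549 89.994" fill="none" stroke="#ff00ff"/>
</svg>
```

(bCNC post)
(Date: synthetic)
G21
G90
G0 X139.692 Y131.891
M3 S925
G1 X119.210 Y136.680 F1231
G1 X76.005 Y125.487
G1 X65.275 Y114.512
G0 X46.485 Y120.997
M3 S925
G1 X129.045 Y236.868 F1231
G1 X317.720 Y86.690
G1 X235.650 Y262.614
G1 X100.048 Y155.043
G1 X126.549 Y181.073
M5
G0 X0.000 Y0.000

viewBox `0 0 356.388 271.067` with mm width/height → 1 unit = 1 mm. Flip: y_m = 271.067 − y_svg.

**Shape 1** — `<path>` cubic bezier, stroke `#ff00ff` → cut (S925, F1231). Control points (SVG): P0=(139.692,139.176), P1=(148.972,120.995), P2=(41.368,151.089), P3=(65.275,156.555); sampled at t=k/3. Machine vertices: (139.692,131.891) → (119.210,136.680) → (76.005,125.487) → (65.275,114.512). Open path.

**Shape 2** — `<path>` open polyline, stroke `#ff00ff` → cut (S925, F1231). Machine vertices: (46.485,120.997) → (129.045,236.868) → (317.720,86.690) → (235.650,262.614) → (100.048,155.043) → (126.549,181.073). Open path.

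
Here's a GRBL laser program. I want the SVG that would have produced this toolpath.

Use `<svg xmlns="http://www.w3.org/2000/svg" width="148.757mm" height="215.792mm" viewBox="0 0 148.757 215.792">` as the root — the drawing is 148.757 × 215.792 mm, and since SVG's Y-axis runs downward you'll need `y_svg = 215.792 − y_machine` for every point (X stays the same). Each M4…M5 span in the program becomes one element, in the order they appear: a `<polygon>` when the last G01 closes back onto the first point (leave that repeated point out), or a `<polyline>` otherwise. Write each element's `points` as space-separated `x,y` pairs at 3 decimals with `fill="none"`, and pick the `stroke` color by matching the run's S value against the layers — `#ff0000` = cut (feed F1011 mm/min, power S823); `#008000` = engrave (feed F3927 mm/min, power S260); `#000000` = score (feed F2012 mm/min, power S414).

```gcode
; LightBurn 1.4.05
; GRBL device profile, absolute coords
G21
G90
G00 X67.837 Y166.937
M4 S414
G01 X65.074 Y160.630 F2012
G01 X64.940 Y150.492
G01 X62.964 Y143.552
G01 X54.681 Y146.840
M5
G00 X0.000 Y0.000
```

<svg xmlns="http://www.w3.org/2000/svg" width="148.757mm" height="215.792mm" viewBox="0 0 148.757 215.792">
  <polyline points="67.837,48.855 65.074,55.162 64.940,65.300 62.964,72.240 54.681,68.952" fill="none" stroke="#000000"/>
</svg>

Each laser-on run becomes one SVG element. Flip Y back into SVG space with y_svg = 215.792 − y_machine. Every run uses S414, so all elements get stroke `#000000` (score).

Run 1: The run is open, so emit a `<polyline>` with points (Y-flipped): 67.837,48.855 65.074,55.162 64.940,65.300 62.964,72.240 54.681,68.952.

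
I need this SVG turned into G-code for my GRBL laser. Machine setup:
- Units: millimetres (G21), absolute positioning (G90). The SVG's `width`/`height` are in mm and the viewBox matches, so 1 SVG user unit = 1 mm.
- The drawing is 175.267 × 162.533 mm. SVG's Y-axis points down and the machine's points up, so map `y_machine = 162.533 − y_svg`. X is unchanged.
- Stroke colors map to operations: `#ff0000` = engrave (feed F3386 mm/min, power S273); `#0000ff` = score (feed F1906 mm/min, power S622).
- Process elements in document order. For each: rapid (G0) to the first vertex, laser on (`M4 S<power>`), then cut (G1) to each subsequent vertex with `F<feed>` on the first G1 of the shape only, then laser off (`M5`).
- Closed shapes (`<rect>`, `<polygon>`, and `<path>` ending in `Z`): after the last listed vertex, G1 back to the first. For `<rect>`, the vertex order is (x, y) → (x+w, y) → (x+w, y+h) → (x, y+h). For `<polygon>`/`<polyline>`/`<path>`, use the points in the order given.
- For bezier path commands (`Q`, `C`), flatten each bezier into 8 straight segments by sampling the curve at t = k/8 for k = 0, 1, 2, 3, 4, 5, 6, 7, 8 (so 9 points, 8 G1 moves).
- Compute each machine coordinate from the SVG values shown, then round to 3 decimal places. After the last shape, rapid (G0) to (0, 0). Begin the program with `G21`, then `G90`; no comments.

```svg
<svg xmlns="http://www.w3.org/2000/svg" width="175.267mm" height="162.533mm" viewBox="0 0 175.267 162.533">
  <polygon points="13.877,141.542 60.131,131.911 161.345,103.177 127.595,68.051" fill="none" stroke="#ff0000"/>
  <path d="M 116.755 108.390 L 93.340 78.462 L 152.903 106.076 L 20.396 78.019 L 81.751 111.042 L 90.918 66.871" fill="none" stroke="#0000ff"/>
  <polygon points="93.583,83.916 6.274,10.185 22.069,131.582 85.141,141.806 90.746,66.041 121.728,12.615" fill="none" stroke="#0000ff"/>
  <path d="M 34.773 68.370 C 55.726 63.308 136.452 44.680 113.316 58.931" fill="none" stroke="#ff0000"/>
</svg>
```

G21
G90
G0 X13.877 Y20.991
M4 S273
G1 X60.131 Y30.622 F3386
G1 X161.345 Y59.356
G1 X127.595 Y94.482
G1 X13.877 Y20.991
M5
G0 X116.755 Y54.143
M4 S622
G1 X93.340 Y84.071 F1906
G1 X152.903 Y56.457
G1 X20.396 Y84.514
G1 X81.751 Y51.491
G1 X90.918 Y95.662
M5
G0 X93.583 Y78.617
M4 S622
G1 X6.274 Y152.348 F1906
G1 X22.069 Y30.951
G1 X85.141 Y20.727
G1 X90.746 Y96.492
G1 X121.728 Y149.918
G1 X93.583 Y78.617
M5
G0 X34.773 Y94.163
M4 S273
G1 X45.113 Y96.606 F3386
G1 X59.138 Y99.777
G1 X74.933 Y103.132
G1 X90.578 Y106.125
G1 X104.156 Y108.213
G1 X113.751 Y108.851
G1 X117.443 Y107.496
G1 X113.316 Y103.602
M5
G0 X0.000 Y0.000

viewBox `0 0 175.267 162.533` with mm width/height → 1 unit = 1 mm. Flip: y_m = 162.533 − y_svg.

**Shape 1** — `<polygon>` closed polygon, stroke `#ff0000` → engrave (S273, F3386). Machine vertices: (13.877,20.991) → (60.131,30.622) → (161.345,59.356) → (127.595,94.482) → (13.877,20.991). Closed: final G1 returns to the first vertex.

**Shape 2** — `<path>` open polyline, stroke `#0000ff` → score (S622, F1906). Machine vertices: (116.755,54.143) → (93.340,84.071) → (152.903,56.457) → (20.396,84.514) → (81.751,51.491) → (90.918,95.662). Open path.

**Shape 3** — `<polygon>` closed polygon, stroke `#0000ff` → score (S622, F1906). Machine vertices: (93.583,78.617) → (6.274,152.348) → (22.069,30.951) → (85.141,20.727) → (90.746,96.492) → (121.728,149.918) → (93.583,78.617). Closed: final G1 returns to the first vertex.

**Shape 4** — `<path>` cubic bezier, stroke `#ff0000` → engrave (S273, F3386). Control points (SVG): P0=(34.773,68.370), P1=(55.726,63.308), P2=(136.452,44.680), P3=(113.316,58.931); sampled at t=k/8. Machine vertices: (34.773,94.163) → (45.113,96.606) → (59.138,99.777) → (74.933,103.132) → (90.578,106.125) → (104.156,108.213) → (113.751,108.851) → (117.443,107.496) → (113.316,103.602). Open path.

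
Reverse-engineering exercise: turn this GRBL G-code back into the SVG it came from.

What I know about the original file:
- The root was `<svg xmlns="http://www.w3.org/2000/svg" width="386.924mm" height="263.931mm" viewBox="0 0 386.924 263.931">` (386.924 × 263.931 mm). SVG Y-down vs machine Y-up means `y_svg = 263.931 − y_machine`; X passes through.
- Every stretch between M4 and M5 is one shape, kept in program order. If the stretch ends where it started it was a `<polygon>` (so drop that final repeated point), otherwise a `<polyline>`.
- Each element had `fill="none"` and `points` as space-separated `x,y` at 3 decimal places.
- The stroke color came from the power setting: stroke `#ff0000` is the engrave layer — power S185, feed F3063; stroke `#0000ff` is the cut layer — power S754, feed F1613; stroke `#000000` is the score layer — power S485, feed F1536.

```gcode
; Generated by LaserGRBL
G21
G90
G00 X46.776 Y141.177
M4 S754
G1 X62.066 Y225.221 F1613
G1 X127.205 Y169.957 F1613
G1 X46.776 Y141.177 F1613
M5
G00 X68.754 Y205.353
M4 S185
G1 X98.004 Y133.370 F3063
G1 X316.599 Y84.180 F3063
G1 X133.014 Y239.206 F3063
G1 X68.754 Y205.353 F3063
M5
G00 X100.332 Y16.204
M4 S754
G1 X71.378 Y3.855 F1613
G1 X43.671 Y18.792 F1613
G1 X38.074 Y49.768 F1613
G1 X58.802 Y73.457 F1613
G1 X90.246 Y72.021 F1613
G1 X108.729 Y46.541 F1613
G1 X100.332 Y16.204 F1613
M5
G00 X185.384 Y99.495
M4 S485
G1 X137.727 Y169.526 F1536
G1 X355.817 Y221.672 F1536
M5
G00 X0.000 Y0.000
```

<svg xmlns="http://www.w3.org/2000/svg" width="386.924mm" height="263.931mm" viewBox="0 0 386.924 263.931">
  <polygon points="46.776,122.754 62.066,38.710 127.205,93.974" fill="none" stroke="#0000ff"/>
  <polygon points="68.754,58.578 98.004,130.561 316.599,179.751 133.014,24.725" fill="none" stroke="#ff0000"/>
  <polygon points="100.332,247.727 71.378,260.076 43.671,245.139 38.074,214.163 58.802,190.474 90.246,191.910 108.729,217.390" fill="none" stroke="#0000ff"/>
  <polyline points="185.384,164.436 137.727,94.405 355.817,42.259" fill="none" stroke="#000000"/>
</svg>

y_svg = 263.931 − y_m.

[1] S754→`#0000ff` (cut); closed run; points: 46.776,122.754 62.066,38.710 127.205,93.974

[2] S185→`#ff0000` (engrave); closed run; points: 68.754,58.578 98.004,130.561 316.599,179.751 133.014,24.725

[3] S754→`#0000ff` (cut); closed run; points: 100.332,247.727 71.378,260.076 43.671,245.139 38.074,214.163 58.802,190.474 90.246,191.910 108.729,217.390

[4] S485→`#000000` (score); open run; points: 185.384,164.436 137.727,94.405 355.817,42.259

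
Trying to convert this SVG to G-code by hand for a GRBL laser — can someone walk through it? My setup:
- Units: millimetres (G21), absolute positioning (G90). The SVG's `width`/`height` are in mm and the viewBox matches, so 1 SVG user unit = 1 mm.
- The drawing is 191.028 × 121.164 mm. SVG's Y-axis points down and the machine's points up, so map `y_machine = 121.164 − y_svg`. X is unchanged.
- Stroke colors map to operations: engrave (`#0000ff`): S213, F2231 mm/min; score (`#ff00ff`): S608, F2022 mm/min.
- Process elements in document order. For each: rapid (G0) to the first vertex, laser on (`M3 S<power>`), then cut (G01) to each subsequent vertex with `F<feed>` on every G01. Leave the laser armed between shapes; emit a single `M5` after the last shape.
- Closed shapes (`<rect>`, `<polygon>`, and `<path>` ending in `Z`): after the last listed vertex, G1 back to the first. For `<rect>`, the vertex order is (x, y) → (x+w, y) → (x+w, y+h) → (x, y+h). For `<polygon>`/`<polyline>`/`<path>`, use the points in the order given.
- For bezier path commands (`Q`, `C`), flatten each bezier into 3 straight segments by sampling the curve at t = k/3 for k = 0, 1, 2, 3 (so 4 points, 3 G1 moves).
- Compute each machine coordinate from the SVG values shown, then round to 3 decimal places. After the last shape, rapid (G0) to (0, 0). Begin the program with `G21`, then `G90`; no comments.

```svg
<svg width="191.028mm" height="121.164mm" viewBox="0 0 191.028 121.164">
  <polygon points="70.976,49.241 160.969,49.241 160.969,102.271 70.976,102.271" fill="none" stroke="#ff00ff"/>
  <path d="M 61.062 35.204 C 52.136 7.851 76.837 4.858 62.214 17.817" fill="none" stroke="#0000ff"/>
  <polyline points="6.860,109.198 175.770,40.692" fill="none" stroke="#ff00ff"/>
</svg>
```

Since the viewBox matches the mm dimensions, user units are millimetres directly. The only transform is the Y-flip y_m = 121.164 − y_svg.

Shape 1 is a rectangle drawn with `<polygon>`. Its stroke #ff00ff means score at S608, F2022. After flipping Y the toolpath is (70.976,71.923) → (160.969,71.923) → (160.969,18.893) → (70.976,18.893) → (70.976,71.923), returning to the start.

Shape 2 is a cubic bezier drawn with `<path>`. Its stroke #0000ff means engrave at S213, F2231. After flipping Y the toolpath is (61.062,85.960) → (60.643,105.504) → (66.431,110.677) → (62.214,103.347).

Shape 3 is a line segment drawn with `<polyline>`. Its stroke #ff00ff means score at S608, F2022. After flipping Y the toolpath is (6.860,11.966) → (175.770,80.472).

G21
G90
G0 X70.976 Y71.923
M3 S608
G01 X160.969 Y71.923 F2022
G01 X160.969 Y18.893 F2022
G01 X70.976 Y18.893 F2022
G01 X70.976 Y71.923 F2022
G0 X61.062 Y85.960
M3 S213
G01 X60.643 Y105.504 F2231
G01 X66.431 Y110.677 F2231
G01 X62.214 Y103.347 F2231
G0 X6.860 Y11.966
M3 S608
G01 X175.770 Y80.472 F2022
M5
G0 X0.000 Y0.000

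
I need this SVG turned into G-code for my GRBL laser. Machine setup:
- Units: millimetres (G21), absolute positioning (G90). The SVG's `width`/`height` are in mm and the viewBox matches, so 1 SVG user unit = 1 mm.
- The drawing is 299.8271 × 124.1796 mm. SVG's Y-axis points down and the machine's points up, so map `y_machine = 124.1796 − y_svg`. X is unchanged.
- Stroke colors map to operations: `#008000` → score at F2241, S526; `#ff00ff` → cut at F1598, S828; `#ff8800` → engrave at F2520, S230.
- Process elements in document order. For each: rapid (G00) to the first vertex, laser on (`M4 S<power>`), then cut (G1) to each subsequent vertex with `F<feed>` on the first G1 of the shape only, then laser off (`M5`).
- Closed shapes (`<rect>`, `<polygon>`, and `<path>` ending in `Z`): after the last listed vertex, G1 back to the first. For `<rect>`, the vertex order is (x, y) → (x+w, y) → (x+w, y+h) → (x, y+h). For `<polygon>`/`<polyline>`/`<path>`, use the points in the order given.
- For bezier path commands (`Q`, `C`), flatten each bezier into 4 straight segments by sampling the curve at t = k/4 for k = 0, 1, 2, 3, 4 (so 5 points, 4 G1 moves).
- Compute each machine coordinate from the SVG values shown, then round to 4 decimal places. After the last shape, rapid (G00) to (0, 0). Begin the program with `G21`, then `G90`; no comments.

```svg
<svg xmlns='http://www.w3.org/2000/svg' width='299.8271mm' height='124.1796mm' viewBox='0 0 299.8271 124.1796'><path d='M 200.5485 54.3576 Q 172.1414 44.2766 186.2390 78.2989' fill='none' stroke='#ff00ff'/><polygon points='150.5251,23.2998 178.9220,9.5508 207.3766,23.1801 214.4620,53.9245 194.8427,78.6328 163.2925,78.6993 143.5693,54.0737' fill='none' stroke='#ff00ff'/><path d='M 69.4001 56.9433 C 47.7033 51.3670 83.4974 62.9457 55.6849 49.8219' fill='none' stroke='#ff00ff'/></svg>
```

1 u = 1 mm; y_m = 124.1796 − y.

[1] `<path>` quadratic bezier, #ff00ff→cut S828 F1598: (200.5485,69.8220) → (189.0015,72.1060) → (182.7676,68.8772) → (181.8467,60.1354) → (186.2390,45.8807)

[2] `<polygon>` regular polygon, #ff00ff→cut S828 F1598: (150.5251,100.8798) → (178.9220,114.6288) → (207.3766,100.9995) → (214.4620,70.2551) → (194.8427,45.5468) → (163.2925,45.4803) → (143.5693,70.1059) → (150.5251,100.8798) (closed)

[3] `<path>` cubic bezier, #ff00ff→cut S828 F1598: (69.4001,67.2363) → (62.0149,68.8560) → (64.8359,67.9667) → (66.5102,68.4925) → (55.6849,74.3577)

G21
G90
G00 X200.5485 Y69.8220
M4 S828
G1 X189.0015 Y72.1060 F1598
G1 X182.7676 Y68.8772
G1 X181.8467 Y60.1354
G1 X186.2390 Y45.8807
M5
G00 X150.5251 Y100.8798
M4 S828
G1 X178.9220 Y114.6288 F1598
G1 X207.3766 Y100.9995
G1 X214.4620 Y70.2551
G1 X194.8427 Y45.5468
G1 X163.2925 Y45.4803
G1 X143.5693 Y70.1059
G1 X150.5251 Y100.8798
M5
G00 X69.4001 Y67.2363
M4 S828
G1 X62.0149 Y68.8560 F1598
G1 X64.8359 Y67.9667
G1 X66.5102 Y68.4925
G1 X55.6849 Y74.3577
M5
G00 X0.0000 Y0.0000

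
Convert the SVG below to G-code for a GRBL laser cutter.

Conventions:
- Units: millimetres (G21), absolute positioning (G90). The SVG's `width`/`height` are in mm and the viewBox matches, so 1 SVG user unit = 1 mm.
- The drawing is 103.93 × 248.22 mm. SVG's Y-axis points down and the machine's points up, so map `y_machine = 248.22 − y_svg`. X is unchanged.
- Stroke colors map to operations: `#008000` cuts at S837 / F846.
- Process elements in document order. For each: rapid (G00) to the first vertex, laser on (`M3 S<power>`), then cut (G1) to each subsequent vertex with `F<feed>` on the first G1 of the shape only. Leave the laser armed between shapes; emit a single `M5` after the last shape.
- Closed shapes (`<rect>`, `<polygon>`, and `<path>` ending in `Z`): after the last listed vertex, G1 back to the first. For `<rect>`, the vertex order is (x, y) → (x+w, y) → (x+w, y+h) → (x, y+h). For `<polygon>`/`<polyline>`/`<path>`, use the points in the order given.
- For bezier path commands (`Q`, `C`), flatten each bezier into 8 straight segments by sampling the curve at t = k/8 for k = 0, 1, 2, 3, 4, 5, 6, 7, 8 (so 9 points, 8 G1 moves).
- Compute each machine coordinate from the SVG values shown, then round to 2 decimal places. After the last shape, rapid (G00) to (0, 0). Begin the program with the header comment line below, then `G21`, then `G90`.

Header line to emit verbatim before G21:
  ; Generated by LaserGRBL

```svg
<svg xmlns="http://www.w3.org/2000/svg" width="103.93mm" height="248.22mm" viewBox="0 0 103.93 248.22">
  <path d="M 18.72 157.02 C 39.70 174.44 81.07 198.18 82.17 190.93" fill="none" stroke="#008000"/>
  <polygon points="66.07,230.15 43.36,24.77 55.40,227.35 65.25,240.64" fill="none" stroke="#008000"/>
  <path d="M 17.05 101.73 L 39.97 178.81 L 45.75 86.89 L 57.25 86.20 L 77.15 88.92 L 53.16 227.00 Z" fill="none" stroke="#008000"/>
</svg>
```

; Generated by LaserGRBL
G21
G90
G00 X18.72 Y91.20
M3 S837
G1 X27.42 Y84.44 F846
G1 X37.33 Y77.53
G1 X47.73 Y70.90
G1 X57.90 Y64.99
G1 X67.14 Y60.24
G1 X74.74 Y57.08
G1 X79.99 Y55.95
G1 X82.17 Y57.29
G00 X66.07 Y18.07
M3 S837
G1 X43.36 Y223.45 F846
G1 X55.40 Y20.87
G1 X65.25 Y7.58
G1 X66.07 Y18.07
G00 X17.05 Y146.49
M3 S837
G1 X39.97 Y69.41 F846
G1 X45.75 Y161.33
G1 X57.25 Y162.02
G1 X77.15 Y159.30
G1 X53.16 Y21.22
G1 X17.05 Y146.49
M5
G00 X0.00 Y0.00

viewBox `0 0 103.93 248.22` with mm width/height → 1 unit = 1 mm. Flip: y_m = 248.22 − y_svg.

**Shape 1** — `<path>` cubic bezier, stroke `#008000` → cut (S837, F846). Control points (SVG): P0=(18.72,157.02), P1=(39.70,174.44), P2=(81.07,198.18), P3=(82.17,190.93); sampled at t=k/8. Machine vertices: (18.72,91.20) → (27.42,84.44) → (37.33,77.53) → (47.73,70.90) → (57.90,64.99) → (67.14,60.24) → (74.74,57.08) → (79.99,55.95) → (82.17,57.29). Open path.

**Shape 2** — `<polygon>` closed polygon, stroke `#008000` → cut (S837, F846). Machine vertices: (66.07,18.07) → (43.36,223.45) → (55.40,20.87) → (65.25,7.58) → (66.07,18.07). Closed: final G1 returns to the first vertex.

**Shape 3** — `<path>` closed polygon, stroke `#008000` → cut (S837, F846). Machine vertices: (17.05,146.49) → (39.97,69.41) → (45.75,161.33) → (57.25,162.02) → (77.15,159.30) → (53.16,21.22) → (17.05,146.49). Closed: final G1 returns to the first vertex.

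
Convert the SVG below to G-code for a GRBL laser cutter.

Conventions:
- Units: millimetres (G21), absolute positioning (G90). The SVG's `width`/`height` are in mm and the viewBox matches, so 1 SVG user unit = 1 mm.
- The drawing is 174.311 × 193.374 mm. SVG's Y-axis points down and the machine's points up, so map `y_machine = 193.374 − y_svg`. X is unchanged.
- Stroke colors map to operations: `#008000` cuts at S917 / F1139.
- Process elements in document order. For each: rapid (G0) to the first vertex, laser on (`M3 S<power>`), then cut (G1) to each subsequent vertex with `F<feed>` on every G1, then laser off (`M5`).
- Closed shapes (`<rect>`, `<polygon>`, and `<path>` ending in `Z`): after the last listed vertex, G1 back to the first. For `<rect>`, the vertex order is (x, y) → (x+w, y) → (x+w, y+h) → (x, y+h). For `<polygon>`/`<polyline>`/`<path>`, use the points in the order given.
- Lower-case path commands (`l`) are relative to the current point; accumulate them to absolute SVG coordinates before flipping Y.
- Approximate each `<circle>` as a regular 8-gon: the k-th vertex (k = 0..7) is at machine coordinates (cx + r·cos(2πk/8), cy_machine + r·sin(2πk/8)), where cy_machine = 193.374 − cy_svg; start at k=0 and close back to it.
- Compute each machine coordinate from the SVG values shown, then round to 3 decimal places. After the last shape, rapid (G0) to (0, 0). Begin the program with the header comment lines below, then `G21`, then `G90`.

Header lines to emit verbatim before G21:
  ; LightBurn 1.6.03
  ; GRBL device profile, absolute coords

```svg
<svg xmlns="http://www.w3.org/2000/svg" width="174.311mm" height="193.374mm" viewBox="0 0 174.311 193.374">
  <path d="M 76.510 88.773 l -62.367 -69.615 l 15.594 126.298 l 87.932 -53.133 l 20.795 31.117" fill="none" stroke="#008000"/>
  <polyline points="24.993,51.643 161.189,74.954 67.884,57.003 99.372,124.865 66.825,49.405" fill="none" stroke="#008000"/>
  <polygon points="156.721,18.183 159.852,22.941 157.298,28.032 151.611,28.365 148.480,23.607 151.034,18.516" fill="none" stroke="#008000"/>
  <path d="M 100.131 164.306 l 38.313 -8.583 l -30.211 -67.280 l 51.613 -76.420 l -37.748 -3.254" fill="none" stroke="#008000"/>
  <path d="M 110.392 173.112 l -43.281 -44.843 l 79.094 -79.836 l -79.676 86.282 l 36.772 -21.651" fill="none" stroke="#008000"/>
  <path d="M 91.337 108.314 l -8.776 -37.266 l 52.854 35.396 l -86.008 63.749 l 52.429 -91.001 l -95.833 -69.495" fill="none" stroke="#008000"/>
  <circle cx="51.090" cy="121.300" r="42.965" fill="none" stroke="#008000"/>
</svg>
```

; LightBurn 1.6.03
; GRBL device profile, absolute coords
G21
G90
G0 X76.510 Y104.601
M3 S917
G1 X14.143 Y174.216 F1139
G1 X29.737 Y47.918 F1139
G1 X117.669 Y101.051 F1139
G1 X138.464 Y69.934 F1139
M5
G0 X24.993 Y141.731
M3 S917
G1 X161.189 Y118.420 F1139
G1 X67.884 Y136.371 F1139
G1 X99.372 Y68.509 F1139
G1 X66.825 Y143.969 F1139
M5
G0 X156.721 Y175.191
M3 S917
G1 X159.852 Y170.433 F1139
G1 X157.298 Y165.342 F1139
G1 X151.611 Y165.009 F1139
G1 X148.480 Y169.767 F1139
G1 X151.034 Y174.858 F1139
G1 X156.721 Y175.191 F1139
M5
G0 X100.131 Y29.068
M3 S917
G1 X138.444 Y37.651 F1139
G1 X108.233 Y104.931 F1139
G1 X159.846 Y181.351 F1139
G1 X122.098 Y184.605 F1139
M5
G0 X110.392 Y20.262
M3 S917
G1 X67.111 Y65.105 F1139
G1 X146.205 Y144.941 F1139
G1 X66.529 Y58.659 F1139
G1 X103.301 Y80.310 F1139
M5
G0 X91.337 Y85.060
M3 S917
G1 X82.561 Y122.326 F1139
G1 X135.415 Y86.930 F1139
G1 X49.407 Y23.181 F1139
G1 X101.836 Y114.182 F1139
G1 X6.003 Y183.677 F1139
M5
G0 X94.055 Y72.074
M3 S917
G1 X81.471 Y102.455 F1139
G1 X51.090 Y115.039 F1139
G1 X20.709 Y102.455 F1139
G1 X8.125 Y72.074 F1139
G1 X20.709 Y41.693 F1139
G1 X51.090 Y29.109 F1139
G1 X81.471 Y41.693 F1139
G1 X94.055 Y72.074 F1139
M5
G0 X0.000 Y0.000

viewBox `0 0 174.311 193.374` with mm width/height → 1 unit = 1 mm. Flip: y_m = 193.374 − y_svg.

**Shape 1** — `<path>` open polyline, stroke `#008000` → cut (S917, F1139). Machine vertices: (76.510,104.601) → (14.143,174.216) → (29.737,47.918) → (117.669,101.051) → (138.464,69.934). Open path.

**Shape 2** — `<polyline>` open polyline, stroke `#008000` → cut (S917, F1139). Machine vertices: (24.993,141.731) → (161.189,118.420) → (67.884,136.371) → (99.372,68.509) → (66.825,143.969). Open path.

**Shape 3** — `<polygon>` regular polygon, stroke `#008000` → cut (S917, F1139). Machine vertices: (156.721,175.191) → (159.852,170.433) → (157.298,165.342) → (151.611,165.009) → (148.480,169.767) → (151.034,174.858) → (156.721,175.191). Closed: final G1 returns to the first vertex.

**Shape 4** — `<path>` open polyline, stroke `#008000` → cut (S917, F1139). Machine vertices: (100.131,29.068) → (138.444,37.651) → (108.233,104.931) → (159.846,181.351) → (122.098,184.605). Open path.

**Shape 5** — `<path>` open polyline, stroke `#008000` → cut (S917, F1139). Machine vertices: (110.392,20.262) → (67.111,65.105) → (146.205,144.941) → (66.529,58.659) → (103.301,80.310). Open path.

**Shape 6** — `<path>` open polyline, stroke `#008000` → cut (S917, F1139). Machine vertices: (91.337,85.060) → (82.561,122.326) → (135.415,86.930) → (49.407,23.181) → (101.836,114.182) → (6.003,183.677). Open path.

**Shape 7** — `<circle>` circle, stroke `#008000` → cut (S917, F1139). Machine vertices: (94.055,72.074) → (81.471,102.455) → (51.090,115.039) → (20.709,102.455) → (8.125,72.074) → (20.709,41.693) → (51.090,29.109) → (81.471,41.693) → (94.055,72.074). Closed: final G1 returns to the first vertex.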